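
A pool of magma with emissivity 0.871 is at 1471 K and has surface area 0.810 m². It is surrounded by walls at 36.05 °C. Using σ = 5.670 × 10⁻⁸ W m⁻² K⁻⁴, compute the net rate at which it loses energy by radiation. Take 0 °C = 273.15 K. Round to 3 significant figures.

Surroundings: T = 36.05 °C + 273.15 = 309.20 K.
Area A = 0.810 m².
Net radiated power P_net = εσA(T⁴ − T₀⁴) = 0.871×5.670×10⁻⁸×0.810×(1471⁴ − 309.20⁴).
T⁴ − T₀⁴ = 4.68221×10¹² − 9.14025×10⁹ = 4.67307×10¹² K⁴, so P_net = 1.87×10⁵ W.

Net loss ≈ 1.87×10⁵ W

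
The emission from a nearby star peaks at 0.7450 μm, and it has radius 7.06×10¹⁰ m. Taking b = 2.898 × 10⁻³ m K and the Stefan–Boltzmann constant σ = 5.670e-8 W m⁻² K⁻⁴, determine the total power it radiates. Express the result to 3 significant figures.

Wien's law: T = b/λ_max = 2.898×10⁻³/7.450×10⁻⁷ = 3889.93 K.
Surface area A = 4πR² = 4π(7.06×10¹⁰ m)² = 6.26353×10²² m².
Then P = σAT⁴ = 5.670×10⁻⁸×6.26353×10²²×(3889.93)⁴ = 8.13×10²⁹ W.

P ≈ 8.13×10²⁹ W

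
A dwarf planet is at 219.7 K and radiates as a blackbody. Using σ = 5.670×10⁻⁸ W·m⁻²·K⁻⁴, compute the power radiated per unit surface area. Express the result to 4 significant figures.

Stefan–Boltzmann: I = σT⁴ = 5.670×10⁻⁸ × (219.7)⁴ = 132.1 W/m².

I ≈ 132.1 W/m²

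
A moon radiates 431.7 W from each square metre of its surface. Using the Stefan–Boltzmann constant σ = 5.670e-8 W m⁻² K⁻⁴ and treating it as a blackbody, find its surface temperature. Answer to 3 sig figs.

I = σT⁴, so T = (I/σ)^(1/4) = (431.7/(5.670×10⁻⁸))^(1/4) = 295 K.

T ≈ 295 K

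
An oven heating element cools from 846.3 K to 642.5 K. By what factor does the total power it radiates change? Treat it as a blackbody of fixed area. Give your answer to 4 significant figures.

P ∝ T⁴, so P₂/P₁ = (T₂/T₁)⁴ = (642.5/846.3)⁴ = (0.759187)⁴ = 0.3322.

P₂/P₁ ≈ 0.3322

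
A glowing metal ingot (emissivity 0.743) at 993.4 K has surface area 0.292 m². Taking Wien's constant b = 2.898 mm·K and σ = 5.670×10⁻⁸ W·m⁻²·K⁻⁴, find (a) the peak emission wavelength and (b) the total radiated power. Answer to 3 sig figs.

(a) λ_max = b/T = 2.898×10⁻³/993.4 = 2.917×10⁻⁶ m = 2.92 μm.
Area A = 0.292 m².
(b) P = εσAT⁴ = 0.743×5.670×10⁻⁸×0.292×(993.4)⁴ = 1.20×10⁴ W.

λ_max ≈ 2.92 μm; P ≈ 1.20×10⁴ W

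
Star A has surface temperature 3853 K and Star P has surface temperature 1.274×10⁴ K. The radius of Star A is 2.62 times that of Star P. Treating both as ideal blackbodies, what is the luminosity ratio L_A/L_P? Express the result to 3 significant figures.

L ∝ R²T⁴, so L_A/L_P = (R_A/R_P)²(T_A/T_P)⁴ = (2.62)² × (3853/1.274×10⁴)⁴ = 6.8644 × 8.36601×10⁻³ = 0.0574.

L_A/L_P ≈ 0.0574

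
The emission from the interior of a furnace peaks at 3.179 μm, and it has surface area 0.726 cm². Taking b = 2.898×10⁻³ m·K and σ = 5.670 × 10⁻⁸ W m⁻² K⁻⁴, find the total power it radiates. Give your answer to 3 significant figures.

P ≈ 2.84 W

Wien's law: T = b/λ_max = 2.898×10⁻³/3.179×10⁻⁶ = 911.607 K.
Area A = 0.726 cm² = 7.26×10⁻⁵ m².
Then P = σAT⁴ = 5.670×10⁻⁸×7.26×10⁻⁵×(911.607)⁴ = 2.84 W.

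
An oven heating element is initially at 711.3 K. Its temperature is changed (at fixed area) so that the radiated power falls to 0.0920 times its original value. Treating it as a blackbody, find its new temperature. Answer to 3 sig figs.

T₂ ≈ 392 K

P ∝ T⁴, so T₂/T₁ = (P₂/P₁)^(1/4) = (0.0920)^(1/4) = 0.550740.
T₂ = 711.3 × 0.550740 = 392 K.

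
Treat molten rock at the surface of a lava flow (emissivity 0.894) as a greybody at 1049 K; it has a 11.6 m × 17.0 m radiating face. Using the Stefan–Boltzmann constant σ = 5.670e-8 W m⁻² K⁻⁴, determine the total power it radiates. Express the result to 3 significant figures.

P ≈ 1.21×10⁷ W

Area A = 11.6 × 17.0 = 197.2 m².
P = εσAT⁴ = 0.894 × 5.670×10⁻⁸ × 197.2 × (1049)⁴ = 1.21×10⁷ W.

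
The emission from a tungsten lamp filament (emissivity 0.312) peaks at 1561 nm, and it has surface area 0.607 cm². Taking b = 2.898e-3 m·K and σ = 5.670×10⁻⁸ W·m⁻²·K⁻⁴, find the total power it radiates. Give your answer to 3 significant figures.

Wien's law: T = b/λ_max = 2.898×10⁻³/1.561×10⁻⁶ = 1856.50 K.
Area A = 0.607 cm² = 6.07×10⁻⁵ m².
Then P = εσAT⁴ = 0.312×5.670×10⁻⁸×6.07×10⁻⁵×(1856.50)⁴ = 12.8 W.

P ≈ 12.8 W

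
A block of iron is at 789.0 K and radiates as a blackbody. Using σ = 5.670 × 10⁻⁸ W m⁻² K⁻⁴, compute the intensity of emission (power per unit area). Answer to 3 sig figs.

I ≈ 2.20×10⁴ W/m²

Stefan–Boltzmann: I = σT⁴ = 5.670×10⁻⁸ × (789.0)⁴ = 2.20×10⁴ W/m².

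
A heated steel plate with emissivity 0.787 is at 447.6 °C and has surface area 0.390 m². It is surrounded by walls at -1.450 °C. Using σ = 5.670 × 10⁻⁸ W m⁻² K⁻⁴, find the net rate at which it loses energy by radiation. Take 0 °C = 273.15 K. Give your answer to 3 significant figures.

Net loss ≈ 4.60×10³ W

T = 447.6 °C + 273.15 = 720.75 K.
Surroundings: T = -1.450 °C + 273.15 = 271.700 K.
Area A = 0.390 m².
Net radiated power P_net = εσA(T⁴ − T₀⁴) = 0.787×5.670×10⁻⁸×0.390×(720.75⁴ − 271.700⁴).
T⁴ − T₀⁴ = 2.69860×10¹¹ − 5.44952×10⁹ = 2.64410×10¹¹ K⁴, so P_net = 4.60×10³ W.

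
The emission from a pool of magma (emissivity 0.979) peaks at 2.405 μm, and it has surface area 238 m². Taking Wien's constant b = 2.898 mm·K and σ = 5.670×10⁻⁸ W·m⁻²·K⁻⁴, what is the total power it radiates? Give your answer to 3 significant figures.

P ≈ 2.79×10⁷ W

Wien's law: T = b/λ_max = 2.898×10⁻³/2.405×10⁻⁶ = 1204.99 K.
Area A = 238 m².
Then P = εσAT⁴ = 0.979×5.670×10⁻⁸×238×(1204.99)⁴ = 2.79×10⁷ W.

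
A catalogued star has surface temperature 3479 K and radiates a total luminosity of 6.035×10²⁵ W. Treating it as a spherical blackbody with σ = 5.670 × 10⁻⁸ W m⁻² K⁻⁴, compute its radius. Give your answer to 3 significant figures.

R ≈ 7.60×10⁸ m

L = 4πR²σT⁴ ⇒ R = √(L/(4πσT⁴)).
σT⁴ = 8.30617×10⁶ W/m², so R = √(6.035×10²⁵/(4π×8.30617×10⁶)) = 7.60×10⁸ m.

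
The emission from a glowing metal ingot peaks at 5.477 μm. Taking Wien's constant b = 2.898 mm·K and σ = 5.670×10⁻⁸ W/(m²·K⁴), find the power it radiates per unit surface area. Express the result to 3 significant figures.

Wien's law: T = b/λ_max = 2.898×10⁻³/5.477×10⁻⁶ = 529.122 K.
Then I = σT⁴ = 5.670×10⁻⁸×(529.122)⁴ = 4.44×10³ W/m².

I ≈ 4.44×10³ W/m²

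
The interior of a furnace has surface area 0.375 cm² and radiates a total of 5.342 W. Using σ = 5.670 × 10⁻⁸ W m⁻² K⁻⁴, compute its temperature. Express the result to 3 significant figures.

T ≈ 1.26×10³ K

Area A = 0.375 cm² = 3.75×10⁻⁵ m².
P = σAT⁴ ⇒ T = (P/(σA))^(1/4) = (5.342/(5.670×10⁻⁸×3.75×10⁻⁵))^(1/4) = 1.26×10³ K.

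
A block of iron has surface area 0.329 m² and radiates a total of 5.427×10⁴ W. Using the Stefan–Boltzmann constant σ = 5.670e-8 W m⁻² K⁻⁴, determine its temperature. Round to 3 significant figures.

T ≈ 1.31×10³ K

Area A = 0.329 m².
P = σAT⁴ ⇒ T = (P/(σA))^(1/4) = (5.427×10⁴/(5.670×10⁻⁸×0.329))^(1/4) = 1.31×10³ K.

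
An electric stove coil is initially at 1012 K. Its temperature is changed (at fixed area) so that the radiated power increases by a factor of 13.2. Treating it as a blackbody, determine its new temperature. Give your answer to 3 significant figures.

T₂ ≈ 1.93×10³ K

P ∝ T⁴, so T₂/T₁ = (P₂/P₁)^(1/4) = (13.2)^(1/4) = 1.90609.
T₂ = 1012 × 1.90609 = 1.93×10³ K.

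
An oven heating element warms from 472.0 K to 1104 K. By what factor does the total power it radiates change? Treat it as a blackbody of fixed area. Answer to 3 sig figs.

P₂/P₁ ≈ 29.9

P ∝ T⁴, so P₂/P₁ = (T₂/T₁)⁴ = (1104/472.0)⁴ = (2.33898)⁴ = 29.9.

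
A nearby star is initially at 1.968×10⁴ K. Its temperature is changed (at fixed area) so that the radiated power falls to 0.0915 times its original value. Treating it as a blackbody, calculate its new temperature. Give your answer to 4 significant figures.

T₂ ≈ 1.082×10⁴ K

P ∝ T⁴, so T₂/T₁ = (P₂/P₁)^(1/4) = (0.0915)^(1/4) = 0.549991.
T₂ = 1.968×10⁴ × 0.549991 = 1.082×10⁴ K.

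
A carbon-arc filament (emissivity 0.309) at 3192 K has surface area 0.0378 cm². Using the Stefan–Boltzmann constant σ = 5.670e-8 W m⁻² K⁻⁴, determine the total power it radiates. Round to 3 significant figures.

P ≈ 6.88 W

Area A = 0.0378 cm² = 3.78×10⁻⁶ m².
P = εσAT⁴ = 0.309 × 5.670×10⁻⁸ × 3.78×10⁻⁶ × (3192)⁴ = 6.88 W.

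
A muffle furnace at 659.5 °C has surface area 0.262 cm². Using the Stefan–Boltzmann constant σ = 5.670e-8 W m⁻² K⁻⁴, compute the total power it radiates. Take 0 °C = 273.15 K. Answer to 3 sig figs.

T = 659.5 °C + 273.15 = 932.65 K.
Area A = 0.262 cm² = 2.62×10⁻⁵ m².
P = σAT⁴ = 5.670×10⁻⁸ × 2.62×10⁻⁵ × (932.65)⁴ = 1.12 W.

P ≈ 1.12 W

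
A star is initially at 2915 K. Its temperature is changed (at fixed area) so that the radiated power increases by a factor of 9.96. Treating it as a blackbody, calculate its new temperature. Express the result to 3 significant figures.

P ∝ T⁴, so T₂/T₁ = (P₂/P₁)^(1/4) = (9.96)^(1/4) = 1.77650.
T₂ = 2915 × 1.77650 = 5.18×10³ K.

T₂ ≈ 5.18×10³ K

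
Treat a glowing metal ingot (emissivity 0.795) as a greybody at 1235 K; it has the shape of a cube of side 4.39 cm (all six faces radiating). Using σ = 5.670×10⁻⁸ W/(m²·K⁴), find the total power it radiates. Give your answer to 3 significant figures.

P ≈ 1.21×10³ W

Area A = 6s² = 6×(0.0439 m)² = 0.0115633 m².
P = εσAT⁴ = 0.795 × 5.670×10⁻⁸ × 0.0115633 × (1235)⁴ = 1.21×10³ W.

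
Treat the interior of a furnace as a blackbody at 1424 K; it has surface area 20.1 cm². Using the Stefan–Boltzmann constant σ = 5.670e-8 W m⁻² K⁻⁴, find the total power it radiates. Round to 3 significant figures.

Area A = 20.1 cm² = 2.01×10⁻³ m².
P = σAT⁴ = 5.670×10⁻⁸ × 2.01×10⁻³ × (1424)⁴ = 469 W.

P ≈ 469 W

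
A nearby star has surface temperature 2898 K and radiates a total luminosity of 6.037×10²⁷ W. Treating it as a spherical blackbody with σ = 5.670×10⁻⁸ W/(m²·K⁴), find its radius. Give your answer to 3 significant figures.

R ≈ 1.10×10¹⁰ m

L = 4πR²σT⁴ ⇒ R = √(L/(4πσT⁴)).
σT⁴ = 3.99923×10⁶ W/m², so R = √(6.037×10²⁷/(4π×3.99923×10⁶)) = 1.10×10¹⁰ m.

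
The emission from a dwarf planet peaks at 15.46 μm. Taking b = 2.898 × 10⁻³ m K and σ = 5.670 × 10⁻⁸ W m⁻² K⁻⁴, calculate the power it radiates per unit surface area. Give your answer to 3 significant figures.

I ≈ 70.0 W/m²

Wien's law: T = b/λ_max = 2.898×10⁻³/1.546×10⁻⁵ = 187.451 K.
Then I = σT⁴ = 5.670×10⁻⁸×(187.451)⁴ = 70.0 W/m².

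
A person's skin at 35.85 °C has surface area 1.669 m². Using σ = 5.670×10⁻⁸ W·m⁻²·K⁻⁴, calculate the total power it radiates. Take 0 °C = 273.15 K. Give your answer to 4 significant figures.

T = 35.85 °C + 273.15 = 309.00 K.
Area A = 1.669 m².
P = σAT⁴ = 5.670×10⁻⁸ × 1.669 × (309.00)⁴ = 862.7 W.

P ≈ 862.7 W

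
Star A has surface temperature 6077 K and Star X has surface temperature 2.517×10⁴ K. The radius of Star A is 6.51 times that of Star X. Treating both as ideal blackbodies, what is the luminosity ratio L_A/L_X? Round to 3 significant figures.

L ∝ R²T⁴, so L_A/L_X = (R_A/R_X)²(T_A/T_X)⁴ = (6.51)² × (6077/2.517×10⁴)⁴ = 42.3801 × 3.39801×10⁻³ = 0.144.

L_A/L_X ≈ 0.144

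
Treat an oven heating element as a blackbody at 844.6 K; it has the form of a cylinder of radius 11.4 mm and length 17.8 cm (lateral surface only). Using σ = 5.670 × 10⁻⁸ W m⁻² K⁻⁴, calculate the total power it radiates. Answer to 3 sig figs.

Lateral area A = 2πrL = 2π×0.0114×0.178 = 0.0127498 m².
P = σAT⁴ = 5.670×10⁻⁸ × 0.0127498 × (844.6)⁴ = 368 W.

P ≈ 368 W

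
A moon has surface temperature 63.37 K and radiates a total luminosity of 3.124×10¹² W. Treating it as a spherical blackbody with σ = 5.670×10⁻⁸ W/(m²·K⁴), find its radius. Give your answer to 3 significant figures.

R ≈ 5.21×10⁵ m

L = 4πR²σT⁴ ⇒ R = √(L/(4πσT⁴)).
σT⁴ = 0.914361 W/m², so R = √(3.124×10¹²/(4π×0.914361)) = 5.21×10⁵ m.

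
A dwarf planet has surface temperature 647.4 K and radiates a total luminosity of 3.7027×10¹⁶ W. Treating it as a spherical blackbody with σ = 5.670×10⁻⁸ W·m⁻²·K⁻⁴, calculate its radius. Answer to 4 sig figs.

R ≈ 5.439×10⁵ m

L = 4πR²σT⁴ ⇒ R = √(L/(4πσT⁴)).
σT⁴ = 9960.33 W/m², so R = √(3.7027×10¹⁶/(4π×9960.33)) = 5.439×10⁵ m.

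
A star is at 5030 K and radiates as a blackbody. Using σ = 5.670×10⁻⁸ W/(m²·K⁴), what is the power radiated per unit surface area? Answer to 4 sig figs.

I ≈ 3.630×10⁷ W/m²

Stefan–Boltzmann: I = σT⁴ = 5.670×10⁻⁸ × (5030)⁴ = 3.630×10⁷ W/m².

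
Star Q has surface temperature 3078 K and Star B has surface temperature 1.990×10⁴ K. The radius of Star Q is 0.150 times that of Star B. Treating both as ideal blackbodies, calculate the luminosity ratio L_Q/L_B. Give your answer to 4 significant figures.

L_Q/L_B ≈ 1.288×10⁻⁵

L ∝ R²T⁴, so L_Q/L_B = (R_Q/R_B)²(T_Q/T_B)⁴ = (0.150)² × (3078/1.990×10⁴)⁴ = 0.0225 × 5.72351×10⁻⁴ = 1.288×10⁻⁵.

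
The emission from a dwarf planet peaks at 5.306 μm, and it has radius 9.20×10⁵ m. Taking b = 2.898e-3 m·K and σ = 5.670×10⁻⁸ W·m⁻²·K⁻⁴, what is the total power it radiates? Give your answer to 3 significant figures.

Wien's law: T = b/λ_max = 2.898×10⁻³/5.306×10⁻⁶ = 546.174 K.
Surface area A = 4πR² = 4π(9.20×10⁵ m)² = 1.06362×10¹³ m².
Then P = σAT⁴ = 5.670×10⁻⁸×1.06362×10¹³×(546.174)⁴ = 5.37×10¹⁶ W.

P ≈ 5.37×10¹⁶ W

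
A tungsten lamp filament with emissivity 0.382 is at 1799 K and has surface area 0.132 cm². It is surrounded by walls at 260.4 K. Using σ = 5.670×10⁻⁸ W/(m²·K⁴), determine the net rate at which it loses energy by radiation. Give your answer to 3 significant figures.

Net loss ≈ 2.99 W

Area A = 0.132 cm² = 1.32×10⁻⁵ m².
Net radiated power P_net = εσA(T⁴ − T₀⁴) = 0.382×5.670×10⁻⁸×1.32×10⁻⁵×(1799⁴ − 260.4⁴).
T⁴ − T₀⁴ = 1.04743×10¹³ − 4.59795×10⁹ = 1.04697×10¹³ K⁴, so P_net = 2.99 W.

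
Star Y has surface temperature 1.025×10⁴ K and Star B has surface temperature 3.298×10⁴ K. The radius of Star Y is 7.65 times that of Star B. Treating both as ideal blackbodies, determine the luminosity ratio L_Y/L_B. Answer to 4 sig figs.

L_Y/L_B ≈ 0.5460

L ∝ R²T⁴, so L_Y/L_B = (R_Y/R_B)²(T_Y/T_B)⁴ = (7.65)² × (1.025×10⁴/3.298×10⁴)⁴ = 58.5225 × 9.33024×10⁻³ = 0.5460.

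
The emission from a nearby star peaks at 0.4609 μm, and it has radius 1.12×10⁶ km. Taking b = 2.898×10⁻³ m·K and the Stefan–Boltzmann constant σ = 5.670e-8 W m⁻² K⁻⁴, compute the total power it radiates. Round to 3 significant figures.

P ≈ 1.40×10²⁷ W

Wien's law: T = b/λ_max = 2.898×10⁻³/4.609×10⁻⁷ = 6287.70 K.
Surface area A = 4πR² = 4π(1.12×10⁹ m)² = 1.57633×10¹⁹ m².
Then P = σAT⁴ = 5.670×10⁻⁸×1.57633×10¹⁹×(6287.70)⁴ = 1.40×10²⁷ W.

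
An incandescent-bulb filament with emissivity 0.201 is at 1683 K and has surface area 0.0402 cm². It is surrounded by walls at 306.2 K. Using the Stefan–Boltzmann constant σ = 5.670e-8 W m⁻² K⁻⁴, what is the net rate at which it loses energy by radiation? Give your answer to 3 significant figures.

Area A = 0.0402 cm² = 4.02×10⁻⁶ m².
Net radiated power P_net = εσA(T⁴ − T₀⁴) = 0.201×5.670×10⁻⁸×4.02×10⁻⁶×(1683⁴ − 306.2⁴).
T⁴ − T₀⁴ = 8.02299×10¹² − 8.79065×10⁹ = 8.01420×10¹² K⁴, so P_net = 0.367 W.

Net loss ≈ 0.367 W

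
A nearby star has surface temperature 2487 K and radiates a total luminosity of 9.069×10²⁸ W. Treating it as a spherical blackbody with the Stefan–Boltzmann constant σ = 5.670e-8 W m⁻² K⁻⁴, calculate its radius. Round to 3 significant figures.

L = 4πR²σT⁴ ⇒ R = √(L/(4πσT⁴)).
σT⁴ = 2.16913×10⁶ W/m², so R = √(9.069×10²⁸/(4π×2.16913×10⁶)) = 5.77×10¹⁰ m.

R ≈ 5.77×10¹⁰ m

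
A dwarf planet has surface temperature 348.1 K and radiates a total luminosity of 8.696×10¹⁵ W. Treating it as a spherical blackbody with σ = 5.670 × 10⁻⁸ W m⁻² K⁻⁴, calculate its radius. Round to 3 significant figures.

R ≈ 9.12×10⁵ m

L = 4πR²σT⁴ ⇒ R = √(L/(4πσT⁴)).
σT⁴ = 832.529 W/m², so R = √(8.696×10¹⁵/(4π×832.529)) = 9.12×10⁵ m.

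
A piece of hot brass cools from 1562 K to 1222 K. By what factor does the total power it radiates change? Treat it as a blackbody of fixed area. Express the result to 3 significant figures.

P₂/P₁ ≈ 0.375

P ∝ T⁴, so P₂/P₁ = (T₂/T₁)⁴ = (1222/1562)⁴ = (0.782330)⁴ = 0.375.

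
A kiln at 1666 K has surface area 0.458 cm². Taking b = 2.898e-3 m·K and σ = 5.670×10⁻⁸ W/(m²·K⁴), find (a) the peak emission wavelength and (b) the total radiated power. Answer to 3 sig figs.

λ_max ≈ 1.74×10³ nm; P ≈ 20.0 W

(a) λ_max = b/T = 2.898×10⁻³/1666 = 1.739×10⁻⁶ m = 1.74×10³ nm.
Area A = 0.458 cm² = 4.58×10⁻⁵ m².
(b) P = σAT⁴ = 5.670×10⁻⁸×4.58×10⁻⁵×(1666)⁴ = 20.0 W.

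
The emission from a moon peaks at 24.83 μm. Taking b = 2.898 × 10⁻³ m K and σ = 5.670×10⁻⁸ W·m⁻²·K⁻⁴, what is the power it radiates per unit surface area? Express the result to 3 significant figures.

Wien's law: T = b/λ_max = 2.898×10⁻³/2.483×10⁻⁵ = 116.714 K.
Then I = σT⁴ = 5.670×10⁻⁸×(116.714)⁴ = 10.5 W/m².

I ≈ 10.5 W/m²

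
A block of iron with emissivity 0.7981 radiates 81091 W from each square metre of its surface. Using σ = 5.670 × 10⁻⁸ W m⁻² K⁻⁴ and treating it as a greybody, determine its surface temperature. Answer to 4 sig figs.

T ≈ 1157 K

I = εσT⁴, so T = (I/εσ)^(1/4) = (81091/(0.7981×5.670×10⁻⁸))^(1/4) = 1157 K.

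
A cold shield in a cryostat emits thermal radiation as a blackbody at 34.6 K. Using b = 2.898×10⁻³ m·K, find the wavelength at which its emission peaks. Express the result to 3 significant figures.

Wien's displacement law: λ_max = b/T = (2.898×10⁻³ m·K)/(34.6 K) = 8.376×10⁻⁵ m.
That is 83.8 μm, in the infrared range.

λ_max ≈ 83.8 μm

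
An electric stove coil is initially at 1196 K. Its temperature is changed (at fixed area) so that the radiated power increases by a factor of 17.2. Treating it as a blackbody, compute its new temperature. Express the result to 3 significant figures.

P ∝ T⁴, so T₂/T₁ = (P₂/P₁)^(1/4) = (17.2)^(1/4) = 2.03649.
T₂ = 1196 × 2.03649 = 2.44×10³ K.

T₂ ≈ 2.44×10³ K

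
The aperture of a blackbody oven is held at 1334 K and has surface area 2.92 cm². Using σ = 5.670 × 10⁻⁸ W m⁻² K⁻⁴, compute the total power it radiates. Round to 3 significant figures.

P ≈ 52.4 W

Area A = 2.92 cm² = 2.92×10⁻⁴ m².
P = σAT⁴ = 5.670×10⁻⁸ × 2.92×10⁻⁴ × (1334)⁴ = 52.4 W.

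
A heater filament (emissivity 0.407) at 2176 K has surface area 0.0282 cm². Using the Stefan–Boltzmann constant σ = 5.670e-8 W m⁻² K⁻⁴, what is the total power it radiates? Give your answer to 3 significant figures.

Area A = 0.0282 cm² = 2.82×10⁻⁶ m².
P = εσAT⁴ = 0.407 × 5.670×10⁻⁸ × 2.82×10⁻⁶ × (2176)⁴ = 1.46 W.

P ≈ 1.46 W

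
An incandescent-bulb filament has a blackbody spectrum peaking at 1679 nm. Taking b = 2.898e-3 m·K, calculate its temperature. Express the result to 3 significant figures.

Wien's law gives T = b/λ_max = (2.898×10⁻³ m·K)/(1.679×10⁻⁶ m) = 1.73×10³ K.

T ≈ 1.73×10³ K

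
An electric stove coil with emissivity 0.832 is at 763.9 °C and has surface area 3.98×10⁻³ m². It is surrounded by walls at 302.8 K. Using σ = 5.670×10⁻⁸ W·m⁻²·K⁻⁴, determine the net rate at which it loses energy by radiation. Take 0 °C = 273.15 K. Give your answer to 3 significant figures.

T = 763.9 °C + 273.15 = 1037.05 K.
Area A = 3.98×10⁻³ m².
Net radiated power P_net = εσA(T⁴ − T₀⁴) = 0.832×5.670×10⁻⁸×3.98×10⁻³×(1037.05⁴ − 302.8⁴).
T⁴ − T₀⁴ = 1.15664×10¹² − 8.40666×10⁹ = 1.14823×10¹² K⁴, so P_net = 216 W.

Net loss ≈ 216 W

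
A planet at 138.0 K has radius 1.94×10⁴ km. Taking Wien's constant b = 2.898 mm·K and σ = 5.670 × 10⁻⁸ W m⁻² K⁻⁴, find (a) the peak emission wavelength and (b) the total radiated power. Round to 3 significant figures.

λ_max ≈ 21.0 μm; P ≈ 9.73×10¹⁶ W

(a) λ_max = b/T = 2.898×10⁻³/138.0 = 2.100×10⁻⁵ m = 21.0 μm.
Surface area A = 4πR² = 4π(1.94×10⁷ m)² = 4.72948×10¹⁵ m².
(b) P = σAT⁴ = 5.670×10⁻⁸×4.72948×10¹⁵×(138.0)⁴ = 9.73×10¹⁶ W.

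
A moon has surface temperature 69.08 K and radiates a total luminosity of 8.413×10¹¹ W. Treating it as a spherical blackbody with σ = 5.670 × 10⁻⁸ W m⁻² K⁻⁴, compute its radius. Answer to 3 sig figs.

R ≈ 2.28×10⁵ m

L = 4πR²σT⁴ ⇒ R = √(L/(4πσT⁴)).
σT⁴ = 1.29120 W/m², so R = √(8.413×10¹¹/(4π×1.29120)) = 2.28×10⁵ m.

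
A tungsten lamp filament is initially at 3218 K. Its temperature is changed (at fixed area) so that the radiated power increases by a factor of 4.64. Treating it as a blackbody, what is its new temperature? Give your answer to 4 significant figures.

P ∝ T⁴, so T₂/T₁ = (P₂/P₁)^(1/4) = (4.64)^(1/4) = 1.46767.
T₂ = 3218 × 1.46767 = 4723 K.

T₂ ≈ 4723 K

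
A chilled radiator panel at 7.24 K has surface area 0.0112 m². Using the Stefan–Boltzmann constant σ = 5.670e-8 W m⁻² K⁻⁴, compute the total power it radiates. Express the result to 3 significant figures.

P ≈ 1.74×10⁻⁶ W

Area A = 0.0112 m².
P = σAT⁴ = 5.670×10⁻⁸ × 0.0112 × (7.24)⁴ = 1.74×10⁻⁶ W.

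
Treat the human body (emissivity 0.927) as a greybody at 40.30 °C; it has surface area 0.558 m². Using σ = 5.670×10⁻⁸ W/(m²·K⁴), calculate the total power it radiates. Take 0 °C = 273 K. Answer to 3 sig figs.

T = 40.30 °C + 273 = 313.30 K.
Area A = 0.558 m².
P = εσAT⁴ = 0.927 × 5.670×10⁻⁸ × 0.558 × (313.30)⁴ = 283 W.

P ≈ 283 W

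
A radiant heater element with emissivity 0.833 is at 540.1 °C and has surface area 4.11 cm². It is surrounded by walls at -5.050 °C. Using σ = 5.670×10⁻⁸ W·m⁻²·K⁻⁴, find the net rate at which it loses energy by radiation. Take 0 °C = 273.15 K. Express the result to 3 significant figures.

T = 540.1 °C + 273.15 = 813.25 K.
Surroundings: T = -5.050 °C + 273.15 = 268.100 K.
Area A = 4.11 cm² = 4.11×10⁻⁴ m².
Net radiated power P_net = εσA(T⁴ − T₀⁴) = 0.833×5.670×10⁻⁸×4.11×10⁻⁴×(813.25⁴ − 268.100⁴).
T⁴ − T₀⁴ = 4.37418×10¹¹ − 5.16639×10⁹ = 4.32252×10¹¹ K⁴, so P_net = 8.39 W.

Net loss ≈ 8.39 W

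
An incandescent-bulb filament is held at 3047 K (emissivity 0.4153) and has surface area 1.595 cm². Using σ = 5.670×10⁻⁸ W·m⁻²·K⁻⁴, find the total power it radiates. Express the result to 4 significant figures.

P ≈ 323.7 W

Area A = 1.595 cm² = 1.595×10⁻⁴ m².
P = εσAT⁴ = 0.4153 × 5.670×10⁻⁸ × 1.595×10⁻⁴ × (3047)⁴ = 323.7 W.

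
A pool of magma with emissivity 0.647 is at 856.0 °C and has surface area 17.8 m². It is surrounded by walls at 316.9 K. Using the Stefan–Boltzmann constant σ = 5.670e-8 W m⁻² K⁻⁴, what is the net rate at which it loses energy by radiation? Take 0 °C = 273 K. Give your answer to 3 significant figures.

T = 856.0 °C + 273 = 1129.0 K.
Area A = 17.8 m².
Net radiated power P_net = εσA(T⁴ − T₀⁴) = 0.647×5.670×10⁻⁸×17.8×(1129.0⁴ − 316.9⁴).
T⁴ − T₀⁴ = 1.62471×10¹² − 1.00853×10¹⁰ = 1.61462×10¹² K⁴, so P_net = 1.05×10⁶ W.

Net loss ≈ 1.05×10⁶ W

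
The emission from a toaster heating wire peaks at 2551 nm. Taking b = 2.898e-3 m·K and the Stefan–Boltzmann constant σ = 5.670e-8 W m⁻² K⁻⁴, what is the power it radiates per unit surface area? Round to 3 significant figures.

Wien's law: T = b/λ_max = 2.898×10⁻³/2.551×10⁻⁶ = 1136.03 K.
Then I = σT⁴ = 5.670×10⁻⁸×(1136.03)⁴ = 9.44×10⁴ W/m².

I ≈ 9.44×10⁴ W/m²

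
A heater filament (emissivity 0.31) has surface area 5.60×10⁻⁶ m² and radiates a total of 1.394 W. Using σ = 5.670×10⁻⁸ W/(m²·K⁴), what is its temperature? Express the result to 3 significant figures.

Area A = 5.60×10⁻⁶ m².
P = εσAT⁴ ⇒ T = (P/(εσA))^(1/4) = (1.394/(0.31×5.670×10⁻⁸×5.60×10⁻⁶))^(1/4) = 1.94×10³ K.

T ≈ 1.94×10³ K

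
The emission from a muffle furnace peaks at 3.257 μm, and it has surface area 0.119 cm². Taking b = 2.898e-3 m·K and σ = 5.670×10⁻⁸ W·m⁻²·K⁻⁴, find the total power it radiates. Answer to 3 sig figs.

P ≈ 0.423 W

Wien's law: T = b/λ_max = 2.898×10⁻³/3.257×10⁻⁶ = 889.776 K.
Area A = 0.119 cm² = 1.19×10⁻⁵ m².
Then P = σAT⁴ = 5.670×10⁻⁸×1.19×10⁻⁵×(889.776)⁴ = 0.423 W.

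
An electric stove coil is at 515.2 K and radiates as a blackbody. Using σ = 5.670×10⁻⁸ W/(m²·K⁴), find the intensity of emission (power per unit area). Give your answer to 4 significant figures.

Stefan–Boltzmann: I = σT⁴ = 5.670×10⁻⁸ × (515.2)⁴ = 3995 W/m².

I ≈ 3995 W/m²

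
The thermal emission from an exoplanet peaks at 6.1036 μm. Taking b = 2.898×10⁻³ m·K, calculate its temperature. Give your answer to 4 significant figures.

T ≈ 474.8 K

Wien's law gives T = b/λ_max = (2.898×10⁻³ m·K)/(6.1036×10⁻⁶ m) = 474.8 K.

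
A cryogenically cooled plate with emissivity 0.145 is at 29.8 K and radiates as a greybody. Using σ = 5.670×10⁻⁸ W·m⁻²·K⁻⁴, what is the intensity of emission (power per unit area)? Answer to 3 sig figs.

Stefan–Boltzmann: I = εσT⁴ = 0.145 × 5.670×10⁻⁸ × (29.8)⁴ = 6.48×10⁻³ W/m².

I ≈ 6.48×10⁻³ W/m²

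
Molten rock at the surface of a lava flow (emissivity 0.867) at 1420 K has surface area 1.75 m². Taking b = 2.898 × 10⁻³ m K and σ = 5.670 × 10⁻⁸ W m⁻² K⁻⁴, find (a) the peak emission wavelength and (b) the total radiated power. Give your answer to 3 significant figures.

(a) λ_max = b/T = 2.898×10⁻³/1420 = 2.041×10⁻⁶ m = 2.04×10³ nm.
Area A = 1.75 m².
(b) P = εσAT⁴ = 0.867×5.670×10⁻⁸×1.75×(1420)⁴ = 3.50×10⁵ W.

λ_max ≈ 2.04×10³ nm; P ≈ 3.50×10⁵ W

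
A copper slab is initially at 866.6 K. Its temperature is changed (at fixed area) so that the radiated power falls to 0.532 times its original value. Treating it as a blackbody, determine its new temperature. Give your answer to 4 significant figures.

P ∝ T⁴, so T₂/T₁ = (P₂/P₁)^(1/4) = (0.532)^(1/4) = 0.854039.
T₂ = 866.6 × 0.854039 = 740.1 K.

T₂ ≈ 740.1 K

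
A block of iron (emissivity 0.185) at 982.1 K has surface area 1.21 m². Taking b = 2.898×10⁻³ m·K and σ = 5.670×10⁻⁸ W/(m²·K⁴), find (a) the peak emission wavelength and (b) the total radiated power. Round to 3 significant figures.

λ_max ≈ 2.95 μm; P ≈ 1.18×10⁴ W

(a) λ_max = b/T = 2.898×10⁻³/982.1 = 2.951×10⁻⁶ m = 2.95 μm.
Area A = 1.21 m².
(b) P = εσAT⁴ = 0.185×5.670×10⁻⁸×1.21×(982.1)⁴ = 1.18×10⁴ W.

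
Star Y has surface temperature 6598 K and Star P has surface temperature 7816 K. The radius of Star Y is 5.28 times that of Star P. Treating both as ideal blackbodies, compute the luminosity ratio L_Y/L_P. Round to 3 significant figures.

L_Y/L_P ≈ 14.2

L ∝ R²T⁴, so L_Y/L_P = (R_Y/R_P)²(T_Y/T_P)⁴ = (5.28)² × (6598/7816)⁴ = 27.8784 × 0.507821 = 14.2.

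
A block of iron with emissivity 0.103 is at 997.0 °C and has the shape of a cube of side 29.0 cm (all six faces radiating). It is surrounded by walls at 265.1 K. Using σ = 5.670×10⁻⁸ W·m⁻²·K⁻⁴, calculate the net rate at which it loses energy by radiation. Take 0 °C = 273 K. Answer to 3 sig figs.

Net loss ≈ 7.65×10³ W

T = 997.0 °C + 273 = 1270.0 K.
Area A = 6s² = 6×(0.290 m)² = 0.5046 m².
Net radiated power P_net = εσA(T⁴ − T₀⁴) = 0.103×5.670×10⁻⁸×0.5046×(1270.0⁴ − 265.1⁴).
T⁴ − T₀⁴ = 2.60145×10¹² − 4.93900×10⁹ = 2.59651×10¹² K⁴, so P_net = 7.65×10³ W.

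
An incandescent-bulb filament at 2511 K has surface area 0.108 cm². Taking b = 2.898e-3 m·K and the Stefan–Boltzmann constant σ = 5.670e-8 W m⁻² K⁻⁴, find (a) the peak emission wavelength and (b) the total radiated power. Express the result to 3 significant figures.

λ_max ≈ 1.15×10³ nm; P ≈ 24.3 W

(a) λ_max = b/T = 2.898×10⁻³/2511 = 1.154×10⁻⁶ m = 1.15×10³ nm.
Area A = 0.108 cm² = 1.08×10⁻⁵ m².
(b) P = σAT⁴ = 5.670×10⁻⁸×1.08×10⁻⁵×(2511)⁴ = 24.3 W.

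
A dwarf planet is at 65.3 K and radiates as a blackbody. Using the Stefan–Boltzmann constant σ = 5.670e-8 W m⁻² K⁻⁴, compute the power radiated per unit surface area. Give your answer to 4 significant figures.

I ≈ 1.031 W/m²

Stefan–Boltzmann: I = σT⁴ = 5.670×10⁻⁸ × (65.3)⁴ = 1.031 W/m².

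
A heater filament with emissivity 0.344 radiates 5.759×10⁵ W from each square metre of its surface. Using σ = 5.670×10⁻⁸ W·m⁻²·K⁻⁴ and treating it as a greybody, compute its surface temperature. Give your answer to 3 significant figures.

T ≈ 2.33×10³ K

I = εσT⁴, so T = (I/εσ)^(1/4) = (5.759×10⁵/(0.344×5.670×10⁻⁸))^(1/4) = 2.33×10³ K.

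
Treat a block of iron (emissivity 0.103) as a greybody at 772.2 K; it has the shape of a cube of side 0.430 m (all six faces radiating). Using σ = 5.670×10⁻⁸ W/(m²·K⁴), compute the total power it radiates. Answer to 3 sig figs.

P ≈ 2.30×10³ W

Area A = 6s² = 6×(0.430 m)² = 1.1094 m².
P = εσAT⁴ = 0.103 × 5.670×10⁻⁸ × 1.1094 × (772.2)⁴ = 2.30×10³ W.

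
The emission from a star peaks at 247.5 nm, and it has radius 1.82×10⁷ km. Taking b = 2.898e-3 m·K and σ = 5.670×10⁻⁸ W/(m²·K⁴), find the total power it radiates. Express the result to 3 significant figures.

P ≈ 4.44×10³⁰ W

Wien's law: T = b/λ_max = 2.898×10⁻³/2.475×10⁻⁷ = 11709.1 K.
Surface area A = 4πR² = 4π(1.82×10¹⁰ m)² = 4.16248×10²¹ m².
Then P = σAT⁴ = 5.670×10⁻⁸×4.16248×10²¹×(11709.1)⁴ = 4.44×10³⁰ W.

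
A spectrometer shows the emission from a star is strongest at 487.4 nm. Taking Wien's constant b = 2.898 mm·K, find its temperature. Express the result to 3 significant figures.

Wien's law gives T = b/λ_max = (2.898×10⁻³ m·K)/(4.874×10⁻⁷ m) = 5.95×10³ K.

T ≈ 5.95×10³ K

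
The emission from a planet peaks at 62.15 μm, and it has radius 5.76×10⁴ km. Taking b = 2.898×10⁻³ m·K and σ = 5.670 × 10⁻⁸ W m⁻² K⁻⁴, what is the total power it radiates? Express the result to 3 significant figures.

P ≈ 1.12×10¹⁶ W

Wien's law: T = b/λ_max = 2.898×10⁻³/6.215×10⁻⁵ = 46.6291 K.
Surface area A = 4πR² = 4π(5.76×10⁷ m)² = 4.16922×10¹⁶ m².
Then P = σAT⁴ = 5.670×10⁻⁸×4.16922×10¹⁶×(46.6291)⁴ = 1.12×10¹⁶ W.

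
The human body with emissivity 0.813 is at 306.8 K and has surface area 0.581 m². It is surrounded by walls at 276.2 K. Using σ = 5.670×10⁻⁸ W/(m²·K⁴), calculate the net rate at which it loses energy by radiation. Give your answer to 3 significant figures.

Area A = 0.581 m².
Net radiated power P_net = εσA(T⁴ − T₀⁴) = 0.813×5.670×10⁻⁸×0.581×(306.8⁴ − 276.2⁴).
T⁴ − T₀⁴ = 8.85975×10⁹ − 5.81962×10⁹ = 3.04013×10⁹ K⁴, so P_net = 81.4 W.

Net loss ≈ 81.4 W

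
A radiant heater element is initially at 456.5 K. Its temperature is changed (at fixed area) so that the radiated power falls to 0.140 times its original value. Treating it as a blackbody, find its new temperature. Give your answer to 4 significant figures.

P ∝ T⁴, so T₂/T₁ = (P₂/P₁)^(1/4) = (0.140)^(1/4) = 0.611691.
T₂ = 456.5 × 0.611691 = 279.2 K.

T₂ ≈ 279.2 K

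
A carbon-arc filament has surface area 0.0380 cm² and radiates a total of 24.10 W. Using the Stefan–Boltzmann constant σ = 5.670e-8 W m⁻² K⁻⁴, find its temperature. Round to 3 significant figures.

Area A = 0.0380 cm² = 3.80×10⁻⁶ m².
P = σAT⁴ ⇒ T = (P/(σA))^(1/4) = (24.10/(5.670×10⁻⁸×3.80×10⁻⁶))^(1/4) = 3.25×10³ K.

T ≈ 3.25×10³ K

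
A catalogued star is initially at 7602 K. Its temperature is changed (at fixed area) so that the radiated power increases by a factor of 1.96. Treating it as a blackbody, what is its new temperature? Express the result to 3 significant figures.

T₂ ≈ 8.99×10³ K

P ∝ T⁴, so T₂/T₁ = (P₂/P₁)^(1/4) = (1.96)^(1/4) = 1.18322.
T₂ = 7602 × 1.18322 = 8.99×10³ K.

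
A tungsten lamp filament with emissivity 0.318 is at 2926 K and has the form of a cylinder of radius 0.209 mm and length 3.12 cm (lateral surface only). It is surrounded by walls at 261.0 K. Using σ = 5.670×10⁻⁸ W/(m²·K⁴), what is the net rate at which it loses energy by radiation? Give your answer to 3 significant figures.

Lateral area A = 2πrL = 2π×2.09×10⁻⁴×0.0312 = 4.09714×10⁻⁵ m².
Net radiated power P_net = εσA(T⁴ − T₀⁴) = 0.318×5.670×10⁻⁸×4.09714×10⁻⁵×(2926⁴ − 261.0⁴).
T⁴ − T₀⁴ = 7.32989×10¹³ − 4.64047×10⁹ = 7.32943×10¹³ K⁴, so P_net = 54.1 W.

Net loss ≈ 54.1 W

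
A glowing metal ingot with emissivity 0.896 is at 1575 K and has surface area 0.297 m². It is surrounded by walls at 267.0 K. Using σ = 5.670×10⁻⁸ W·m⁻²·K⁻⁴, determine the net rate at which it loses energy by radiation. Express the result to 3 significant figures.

Net loss ≈ 9.28×10⁴ W

Area A = 0.297 m².
Net radiated power P_net = εσA(T⁴ − T₀⁴) = 0.896×5.670×10⁻⁸×0.297×(1575⁴ − 267.0⁴).
T⁴ − T₀⁴ = 6.15350×10¹² − 5.08212×10⁹ = 6.14842×10¹² K⁴, so P_net = 9.28×10⁴ W.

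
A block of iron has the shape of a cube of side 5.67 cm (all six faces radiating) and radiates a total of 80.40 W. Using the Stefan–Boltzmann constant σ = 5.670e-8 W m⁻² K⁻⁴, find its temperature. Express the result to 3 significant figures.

Area A = 6s² = 6×(0.0567 m)² = 0.0192893 m².
P = σAT⁴ ⇒ T = (P/(σA))^(1/4) = (80.40/(5.670×10⁻⁸×0.0192893))^(1/4) = 521 K.

T ≈ 521 K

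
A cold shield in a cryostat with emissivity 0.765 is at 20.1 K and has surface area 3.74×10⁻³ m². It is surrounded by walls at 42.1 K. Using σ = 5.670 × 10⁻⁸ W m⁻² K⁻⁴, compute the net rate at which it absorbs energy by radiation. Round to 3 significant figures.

Area A = 3.74×10⁻³ m².
Net radiated power P_net = εσA(T⁴ − T₀⁴) = 0.765×5.670×10⁻⁸×3.74×10⁻³×(20.1⁴ − 42.1⁴).
T⁴ − T₀⁴ = 1.63224×10⁵ − 3.14144×10⁶ = -2.97822×10⁶ K⁴, so P_net = -4.83×10⁻⁴ W — negative, meaning a net gain of 4.83×10⁻⁴ W.

Net gain ≈ 4.83×10⁻⁴ W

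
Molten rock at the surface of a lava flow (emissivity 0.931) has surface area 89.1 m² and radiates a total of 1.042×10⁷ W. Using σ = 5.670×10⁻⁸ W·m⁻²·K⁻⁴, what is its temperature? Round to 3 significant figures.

T ≈ 1.22×10³ K

Area A = 89.1 m².
P = εσAT⁴ ⇒ T = (P/(εσA))^(1/4) = (1.042×10⁷/(0.931×5.670×10⁻⁸×89.1))^(1/4) = 1.22×10³ K.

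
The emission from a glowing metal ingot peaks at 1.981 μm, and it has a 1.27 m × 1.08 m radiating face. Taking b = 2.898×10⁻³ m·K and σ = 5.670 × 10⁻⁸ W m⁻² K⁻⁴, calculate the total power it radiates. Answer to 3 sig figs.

Wien's law: T = b/λ_max = 2.898×10⁻³/1.981×10⁻⁶ = 1462.90 K.
Area A = 1.27 × 1.08 = 1.3716 m².
Then P = σAT⁴ = 5.670×10⁻⁸×1.3716×(1462.90)⁴ = 3.56×10⁵ W.

P ≈ 3.56×10⁵ W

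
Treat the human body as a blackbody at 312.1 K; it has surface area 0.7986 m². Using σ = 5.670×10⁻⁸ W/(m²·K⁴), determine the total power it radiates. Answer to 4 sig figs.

Area A = 0.7986 m².
P = σAT⁴ = 5.670×10⁻⁸ × 0.7986 × (312.1)⁴ = 429.6 W.

P ≈ 429.6 W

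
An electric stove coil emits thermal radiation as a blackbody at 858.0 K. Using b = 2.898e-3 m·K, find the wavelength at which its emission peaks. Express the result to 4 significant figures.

λ_max ≈ 3.378 μm

Wien's displacement law: λ_max = b/T = (2.898×10⁻³ m·K)/(858.0 K) = 3.3776×10⁻⁶ m.
That is 3.378 μm, in the infrared range.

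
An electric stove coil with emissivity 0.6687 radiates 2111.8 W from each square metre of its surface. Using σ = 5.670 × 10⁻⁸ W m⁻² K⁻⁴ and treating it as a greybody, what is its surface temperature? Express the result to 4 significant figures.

I = εσT⁴, so T = (I/εσ)^(1/4) = (2111.8/(0.6687×5.670×10⁻⁸))^(1/4) = 485.8 K.

T ≈ 485.8 K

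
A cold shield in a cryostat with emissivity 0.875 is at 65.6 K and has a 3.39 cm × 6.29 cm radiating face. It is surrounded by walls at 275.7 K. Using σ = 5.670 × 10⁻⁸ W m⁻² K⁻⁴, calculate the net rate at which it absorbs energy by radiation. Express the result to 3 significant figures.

Net gain ≈ 0.609 W

Area A = 0.0339 × 0.0629 = 2.13231×10⁻³ m².
Net radiated power P_net = εσA(T⁴ − T₀⁴) = 0.875×5.670×10⁻⁸×2.13231×10⁻³×(65.6⁴ − 275.7⁴).
T⁴ − T₀⁴ = 1.85189×10⁷ − 5.77759×10⁹ = -5.75907×10⁹ K⁴, so P_net = -0.609 W — negative, meaning a net gain of 0.609 W.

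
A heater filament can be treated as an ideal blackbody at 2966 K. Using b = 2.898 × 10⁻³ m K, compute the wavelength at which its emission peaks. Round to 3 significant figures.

Wien's displacement law: λ_max = b/T = (2.898×10⁻³ m·K)/(2966 K) = 9.771×10⁻⁷ m.
That is 977 nm, in the infrared range.

λ_max ≈ 977 nm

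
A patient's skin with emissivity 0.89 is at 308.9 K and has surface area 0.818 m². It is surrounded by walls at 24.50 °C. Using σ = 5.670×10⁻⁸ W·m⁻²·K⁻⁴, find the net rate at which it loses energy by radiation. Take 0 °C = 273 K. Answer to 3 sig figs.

Surroundings: T = 24.50 °C + 273 = 297.50 K.
Area A = 0.818 m².
Net radiated power P_net = εσA(T⁴ − T₀⁴) = 0.89×5.670×10⁻⁸×0.818×(308.9⁴ − 297.50⁴).
T⁴ − T₀⁴ = 9.10483×10⁹ − 7.83336×10⁹ = 1.27147×10⁹ K⁴, so P_net = 52.5 W.

Net loss ≈ 52.5 W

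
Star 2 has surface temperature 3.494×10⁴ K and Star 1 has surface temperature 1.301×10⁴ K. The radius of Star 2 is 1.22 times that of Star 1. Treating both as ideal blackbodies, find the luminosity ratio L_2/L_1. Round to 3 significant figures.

L ∝ R²T⁴, so L_2/L_1 = (R_2/R_1)²(T_2/T_1)⁴ = (1.22)² × (3.494×10⁴/1.301×10⁴)⁴ = 1.4884 × 52.0214 = 77.4.

L_2/L_1 ≈ 77.4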